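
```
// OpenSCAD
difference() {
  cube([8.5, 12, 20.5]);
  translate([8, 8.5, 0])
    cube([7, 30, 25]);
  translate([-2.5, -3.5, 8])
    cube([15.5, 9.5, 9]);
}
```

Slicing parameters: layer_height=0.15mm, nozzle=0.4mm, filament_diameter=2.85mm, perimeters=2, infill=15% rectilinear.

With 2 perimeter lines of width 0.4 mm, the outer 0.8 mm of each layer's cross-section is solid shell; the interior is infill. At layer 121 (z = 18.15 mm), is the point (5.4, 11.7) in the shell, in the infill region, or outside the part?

At z = 18.15 mm: the 8.5×12 cube contributes its full rectangle; the 7×30 cube at (8, 8.5) contributes its full rectangle; the cube at (-2.5, -3.5) is not intersected at this z (z outside [8, 17]); After the difference (first − rest): starting from the 8.5×12 cube, the 7×30 cube at (8, 8.5) partially overlaps it — only the 1.75 mm² overlap (of its 210.00 mm²) is removed, clipping the outline — 1 connected region. Overall, the cross-section is a single solid region. The nearest boundary edge runs (0.00, 12.00)→(8.00, 12.00); distance from the point to it = 0.30 mm. The point is inside the cross-section, 0.30 mm from the nearest boundary — within the 0.8 mm shell band (2 × 0.4).

shell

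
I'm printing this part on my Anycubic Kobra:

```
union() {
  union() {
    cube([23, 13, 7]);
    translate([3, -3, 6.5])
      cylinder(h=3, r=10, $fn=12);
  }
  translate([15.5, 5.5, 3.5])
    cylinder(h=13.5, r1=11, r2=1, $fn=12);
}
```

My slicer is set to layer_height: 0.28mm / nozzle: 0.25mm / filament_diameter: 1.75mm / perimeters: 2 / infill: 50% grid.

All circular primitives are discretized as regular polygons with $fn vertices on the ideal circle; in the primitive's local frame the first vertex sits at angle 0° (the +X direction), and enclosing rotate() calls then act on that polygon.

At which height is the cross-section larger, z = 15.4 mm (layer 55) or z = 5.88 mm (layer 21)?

Layer 55 (z = 15.4): the cube does not reach this height (z outside [0, 7]); the cylinder at (3, -3) is absent (z outside [6.5, 9.5]); Merging all regions: nothing is present at this height; the cone at (15.5, 5.5) contributes a regular 12-gon of circumradius 2.185 (interpolated between r1=11 and r2=1 at t=0.881) (area = (12/2)·2.185²·sin(360°/12) = 14.33 mm²); Taking the union: only the cone at (15.5, 5.5) is present, so the union is just that shape — area = 14.33 mm². So its area = 14.33 mm². Layer 21 (z = 5.88): the cube (footprint 23×13) is included at this height (area 299.00 mm²); the cylinder at (3, -3) does not reach this height (z outside [6.5, 9.5]); Merging all regions: only the 23×13 cube is present, so the union is just that shape — area = 299.00 mm²; the cone at (15.5, 5.5) (r1=11→r2=1) has section circumradius 9.237 here — a regular 12-gon (area = (12/2)·9.237²·sin(360°/12) = 255.97 mm²); Merging all regions: the regions partially overlap — summed areas 554.97 mm² minus the doubly-counted overlap 199.76 mm² gives 355.21 mm² — area = 355.21 mm². So its area = 355.21 mm². Layer 21 is larger (355.21 vs 14.33 mm²).

layer 21 (z = 5.88 mm)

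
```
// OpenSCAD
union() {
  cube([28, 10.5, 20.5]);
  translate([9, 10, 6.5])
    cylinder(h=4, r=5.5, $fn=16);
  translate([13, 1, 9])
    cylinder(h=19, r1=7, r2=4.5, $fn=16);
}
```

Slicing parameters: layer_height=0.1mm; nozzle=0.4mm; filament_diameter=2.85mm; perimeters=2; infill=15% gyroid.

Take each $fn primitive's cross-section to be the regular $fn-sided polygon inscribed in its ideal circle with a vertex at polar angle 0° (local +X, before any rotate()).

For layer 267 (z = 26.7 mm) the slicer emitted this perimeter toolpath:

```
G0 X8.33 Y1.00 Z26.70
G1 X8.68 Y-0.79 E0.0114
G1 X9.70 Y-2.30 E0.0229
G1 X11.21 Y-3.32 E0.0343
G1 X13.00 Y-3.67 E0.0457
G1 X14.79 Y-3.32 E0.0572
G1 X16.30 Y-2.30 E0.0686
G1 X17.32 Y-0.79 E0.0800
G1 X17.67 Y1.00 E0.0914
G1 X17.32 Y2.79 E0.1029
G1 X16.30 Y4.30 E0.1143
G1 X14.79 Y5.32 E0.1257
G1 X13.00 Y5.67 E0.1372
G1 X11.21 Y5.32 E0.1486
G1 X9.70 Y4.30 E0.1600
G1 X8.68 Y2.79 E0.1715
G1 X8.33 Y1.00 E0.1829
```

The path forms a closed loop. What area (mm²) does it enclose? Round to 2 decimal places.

Apply the shoelace formula to the sequence of (X, Y) vertices; enclosed area = 66.83 mm².

66.83 mm²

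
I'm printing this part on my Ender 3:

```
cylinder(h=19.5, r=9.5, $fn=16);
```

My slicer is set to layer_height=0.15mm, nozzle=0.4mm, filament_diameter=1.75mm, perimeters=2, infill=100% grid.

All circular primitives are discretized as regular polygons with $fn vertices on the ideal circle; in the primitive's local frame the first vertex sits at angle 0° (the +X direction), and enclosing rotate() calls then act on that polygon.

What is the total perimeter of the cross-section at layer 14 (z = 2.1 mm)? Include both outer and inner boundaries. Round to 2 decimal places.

At z = 2.1 mm: the r=9.5 cylinder contributes a regular 16-gon of circumradius 9.5 (perimeter = 2·16·9.500·sin(180°/16) = 59.31 mm). Overall, the cross-section is a single solid region. Total boundary length (outer) = 59.31 mm.

59.31 mm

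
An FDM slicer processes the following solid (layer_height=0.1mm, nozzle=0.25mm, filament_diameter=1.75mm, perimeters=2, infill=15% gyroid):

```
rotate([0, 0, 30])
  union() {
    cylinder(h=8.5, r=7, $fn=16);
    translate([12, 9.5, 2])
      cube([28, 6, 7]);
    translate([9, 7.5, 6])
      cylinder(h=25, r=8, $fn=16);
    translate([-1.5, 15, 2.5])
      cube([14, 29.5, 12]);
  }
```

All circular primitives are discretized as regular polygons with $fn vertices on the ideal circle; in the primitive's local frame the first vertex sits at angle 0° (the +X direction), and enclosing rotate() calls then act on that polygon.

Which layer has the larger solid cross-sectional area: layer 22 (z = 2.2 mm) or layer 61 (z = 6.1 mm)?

Layer 22 (z = 2.2): the r=7 cylinder gives a regular 16-gon of circumradius 7 (constant along its height) (area = (16/2)·7.000²·sin(360°/16) = 150.01 mm²); the cube at (12, 9.5) (footprint 28×6) is included at this height (area 168.00 mm²); the cylinder at (9, 7.5) does not reach this height (z outside [6, 31]); the cube at (-1.5, 15) is not intersected at this z (z outside [2.5, 14.5]); Taking the union: the 2 present regions are separate (no shared area or edge), so areas and boundary lengths simply add and each stays a separate island — area = 318.01 mm²; (whole slice rotated 30° about Z — lengths, areas and connectivity unchanged). So its area = 318.01 mm². Layer 61 (z = 6.1): the cylinder: section is a regular 16-gon, circumradius r=7 (area = (16/2)·7.000²·sin(360°/16) = 150.01 mm²); the 28×6 cube at (12, 9.5) contributes its full rectangle (area 168.00 mm²); the r=8 cylinder at (9, 7.5) gives a regular 16-gon of circumradius 8 (constant along its height) (area = (16/2)·8.000²·sin(360°/16) = 195.93 mm²); the cube at (-1.5, 15) is present — its section is the full 14×29.5 rectangle (area 413.00 mm²); Merging all regions: the regions partially overlap — summed areas 926.95 mm² minus the doubly-counted overlap 36.82 mm² gives 890.13 mm² — area = 890.13 mm²; (whole slice rotated 30° about Z — lengths, areas and connectivity unchanged). So its area = 890.13 mm². Layer 61 is larger (890.13 vs 318.01 mm²).

layer 61 (z = 6.1 mm)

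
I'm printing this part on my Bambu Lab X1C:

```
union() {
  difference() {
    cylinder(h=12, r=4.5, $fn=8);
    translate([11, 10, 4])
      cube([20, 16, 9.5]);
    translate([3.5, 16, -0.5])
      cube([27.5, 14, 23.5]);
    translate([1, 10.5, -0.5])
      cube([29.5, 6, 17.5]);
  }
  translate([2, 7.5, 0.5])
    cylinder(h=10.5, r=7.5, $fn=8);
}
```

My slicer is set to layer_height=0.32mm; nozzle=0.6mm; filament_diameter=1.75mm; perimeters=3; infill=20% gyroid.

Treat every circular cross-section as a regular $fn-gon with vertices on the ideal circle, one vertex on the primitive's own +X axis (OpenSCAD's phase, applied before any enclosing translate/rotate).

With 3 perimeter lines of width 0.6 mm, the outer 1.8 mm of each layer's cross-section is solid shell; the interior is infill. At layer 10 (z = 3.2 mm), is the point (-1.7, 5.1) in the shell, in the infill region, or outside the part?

At z = 3.2 mm: the r=4.5 cylinder gives a regular 8-gon of circumradius 4.5 (constant along its height); the cube at (11, 10) does not reach this height (z outside [4, 13.5]); the cube at (3.5, 16) (footprint 27.5×14) is included at this height; the cube at (1, 10.5) is present — its section is the full 29.5×6 rectangle; After the difference (first − rest): starting from the r=4.5 cylinder, the 27.5×14 cube at (3.5, 16) misses the remaining region (no effect); the 29.5×6 cube at (1, 10.5) misses the remaining region (no effect) — 1 connected region; the r=7.5 cylinder at (2, 7.5) gives a regular 8-gon of circumradius 7.5 (constant along its height); Combining (union): the regions partially overlap (shared area 20.03 mm²), so overlapping operands fuse into one piece — 1 connected region. Overall, the cross-section is a single solid region. The nearest boundary edge runs (-3.45, 2.54)→(-5.50, 7.50); distance from the point to it = 2.59 mm. The point is inside the cross-section and 2.59 mm from the nearest boundary — more than the 1.8 mm shell width (3 × 0.6), so it's in the infill interior.

infill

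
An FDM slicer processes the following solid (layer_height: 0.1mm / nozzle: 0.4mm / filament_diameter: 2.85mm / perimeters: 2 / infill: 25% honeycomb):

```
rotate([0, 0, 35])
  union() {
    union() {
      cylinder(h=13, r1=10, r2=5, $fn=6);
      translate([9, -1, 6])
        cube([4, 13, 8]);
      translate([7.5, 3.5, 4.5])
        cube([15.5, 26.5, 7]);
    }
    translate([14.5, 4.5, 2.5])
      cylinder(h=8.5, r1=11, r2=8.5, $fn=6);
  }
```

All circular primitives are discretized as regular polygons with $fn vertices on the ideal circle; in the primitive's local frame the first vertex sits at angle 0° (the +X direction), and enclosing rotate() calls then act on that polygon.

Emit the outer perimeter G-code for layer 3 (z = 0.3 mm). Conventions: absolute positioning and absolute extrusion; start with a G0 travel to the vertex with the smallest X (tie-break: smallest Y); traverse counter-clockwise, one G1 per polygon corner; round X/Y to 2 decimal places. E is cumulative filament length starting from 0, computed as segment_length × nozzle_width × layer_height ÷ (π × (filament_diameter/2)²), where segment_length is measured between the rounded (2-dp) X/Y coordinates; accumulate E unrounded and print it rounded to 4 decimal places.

G0 X-8.96 Y4.18 Z0.30
G1 X-8.10 Y-5.67 E0.0620
G1 X0.86 Y-9.85 E0.1240
G1 X8.96 Y-4.18 E0.1860
G1 X8.10 Y5.67 E0.2480
G1 X-0.86 Y9.85 E0.3100
G1 X-8.96 Y4.18 E0.3720

At z = 0.3 mm: the cone (r1=10→r2=5) has section circumradius 9.885 here — a regular 6-gon; the cube at (9, -1) is not intersected at this z (z outside [6, 14]); the cube at (7.5, 3.5) does not reach this height (z outside [4.5, 11.5]); Merging all regions: only the cone is present, so the union is just that shape — 1 connected region; the cone at (14.5, 4.5) is absent (z outside [2.5, 11]); Merging all regions: only that combined region is present, so the union is just that shape — 1 connected region; (whole slice rotated 35° about Z — lengths, areas and connectivity unchanged). The outline is a single polygon with 6 vertices. Extrusion per mm of travel: 0.4 × 0.1 / (π × 1.425²) = 0.006270. Accumulating E over each segment gives final E = 0.3720.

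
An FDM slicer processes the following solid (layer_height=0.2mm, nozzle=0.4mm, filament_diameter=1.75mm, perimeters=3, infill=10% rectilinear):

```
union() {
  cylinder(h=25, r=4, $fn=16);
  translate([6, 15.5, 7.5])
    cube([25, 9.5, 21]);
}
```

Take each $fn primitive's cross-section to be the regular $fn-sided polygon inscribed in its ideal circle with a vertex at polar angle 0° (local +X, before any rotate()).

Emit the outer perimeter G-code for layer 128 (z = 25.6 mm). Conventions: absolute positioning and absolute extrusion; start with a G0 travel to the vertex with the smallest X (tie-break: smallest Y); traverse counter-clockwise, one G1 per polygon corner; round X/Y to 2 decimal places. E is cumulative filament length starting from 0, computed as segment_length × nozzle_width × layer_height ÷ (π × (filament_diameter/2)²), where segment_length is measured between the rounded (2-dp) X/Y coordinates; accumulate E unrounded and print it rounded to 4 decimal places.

At z = 25.6 mm: the cylinder is not intersected at this z (z outside [0, 25]); the cube at (6, 15.5) (footprint 25×9.5) is included at this height; Taking the union: only the 25×9.5 cube at (6, 15.5) is present, so the union is just that shape — 1 connected region. The outline is a single polygon with 4 vertices. Extrusion per mm of travel: 0.4 × 0.2 / (π × 0.875²) = 0.033260. Accumulating E over each segment gives final E = 2.2949.

G0 X6.00 Y15.50 Z25.60
G1 X31.00 Y15.50 E0.8315
G1 X31.00 Y25.00 E1.1475
G1 X6.00 Y25.00 E1.9790
G1 X6.00 Y15.50 E2.2949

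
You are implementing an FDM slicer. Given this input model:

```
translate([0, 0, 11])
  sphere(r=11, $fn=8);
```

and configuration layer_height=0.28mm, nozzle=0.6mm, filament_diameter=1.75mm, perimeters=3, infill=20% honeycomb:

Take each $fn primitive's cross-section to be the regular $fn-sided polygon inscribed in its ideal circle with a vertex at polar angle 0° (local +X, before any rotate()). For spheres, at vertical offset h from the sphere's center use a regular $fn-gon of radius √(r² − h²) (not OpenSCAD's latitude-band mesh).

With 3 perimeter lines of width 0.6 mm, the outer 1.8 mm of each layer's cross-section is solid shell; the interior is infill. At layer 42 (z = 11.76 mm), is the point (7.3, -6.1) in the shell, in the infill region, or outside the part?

shell

At z = 11.76 mm: the r=11 sphere contributes a regular 8-gon of circumradius √(11²−0.76²) = 10.974. Overall, the cross-section is a single solid region. The nearest boundary edge runs (7.76, -7.76)→(10.97, 0.00); distance from the point to it = 1.06 mm. The point is inside the cross-section, 1.06 mm from the nearest boundary — within the 1.8 mm shell band (3 × 0.6).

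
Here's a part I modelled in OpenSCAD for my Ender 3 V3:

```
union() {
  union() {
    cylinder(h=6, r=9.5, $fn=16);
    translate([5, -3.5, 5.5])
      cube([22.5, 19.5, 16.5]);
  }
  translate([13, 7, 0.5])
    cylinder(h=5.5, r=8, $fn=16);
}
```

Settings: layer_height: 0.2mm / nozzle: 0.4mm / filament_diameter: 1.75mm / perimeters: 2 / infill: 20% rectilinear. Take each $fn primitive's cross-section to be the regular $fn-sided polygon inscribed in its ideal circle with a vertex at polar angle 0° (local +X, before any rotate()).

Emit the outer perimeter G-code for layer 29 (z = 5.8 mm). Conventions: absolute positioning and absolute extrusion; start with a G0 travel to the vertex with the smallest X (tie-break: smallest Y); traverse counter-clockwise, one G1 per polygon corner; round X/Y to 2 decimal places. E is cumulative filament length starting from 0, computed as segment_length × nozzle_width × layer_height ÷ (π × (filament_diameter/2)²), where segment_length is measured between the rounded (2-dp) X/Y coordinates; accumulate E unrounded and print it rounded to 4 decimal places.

At z = 5.8 mm: the cylinder: section is a regular 16-gon, circumradius r=9.5; the cube at (5, -3.5) is present — its section is the full 22.5×19.5 rectangle; Merging all regions: the regions partially overlap (shared area 39.03 mm²), so overlapping operands fuse into one piece — 1 connected region; the r=8 cylinder at (13, 7) contributes a regular 16-gon of circumradius 8; Merging all regions: the r=8 cylinder at (13, 7) lies entirely inside the result so far, so the union is just the result so far — 1 connected region. The outline is a single polygon with 18 vertices. Extrusion per mm of travel: 0.4 × 0.2 / (π × 0.875²) = 0.033260. Accumulating E over each segment gives final E = 3.8284.

G0 X-9.50 Y0.00 Z5.80
G1 X-8.78 Y-3.64 E0.1234
G1 X-6.72 Y-6.72 E0.2467
G1 X-3.64 Y-8.78 E0.3699
G1 X0.00 Y-9.50 E0.4933
G1 X3.64 Y-8.78 E0.6167
G1 X6.72 Y-6.72 E0.7400
G1 X8.78 Y-3.64 E0.8632
G1 X8.80 Y-3.50 E0.8679
G1 X27.50 Y-3.50 E1.4899
G1 X27.50 Y16.00 E2.1384
G1 X5.00 Y16.00 E2.8868
G1 X5.00 Y7.87 E3.1572
G1 X3.64 Y8.78 E3.2116
G1 X0.00 Y9.50 E3.3350
G1 X-3.64 Y8.78 E3.4585
G1 X-6.72 Y6.72 E3.5817
G1 X-8.78 Y3.64 E3.7049
G1 X-9.50 Y0.00 E3.8284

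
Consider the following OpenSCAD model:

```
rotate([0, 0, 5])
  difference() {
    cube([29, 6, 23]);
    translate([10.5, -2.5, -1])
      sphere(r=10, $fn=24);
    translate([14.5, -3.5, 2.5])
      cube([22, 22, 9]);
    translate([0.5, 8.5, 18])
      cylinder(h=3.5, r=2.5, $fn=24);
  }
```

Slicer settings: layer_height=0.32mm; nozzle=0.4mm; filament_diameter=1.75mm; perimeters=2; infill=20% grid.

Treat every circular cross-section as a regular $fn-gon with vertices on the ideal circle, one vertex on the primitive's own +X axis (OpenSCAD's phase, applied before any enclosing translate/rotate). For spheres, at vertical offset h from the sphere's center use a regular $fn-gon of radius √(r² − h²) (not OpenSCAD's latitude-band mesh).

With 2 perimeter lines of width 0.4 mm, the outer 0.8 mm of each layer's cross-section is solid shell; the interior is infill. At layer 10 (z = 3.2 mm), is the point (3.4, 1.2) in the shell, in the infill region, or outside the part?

outside

At z = 3.2 mm: the cube (footprint 29×6) is included at this height; the r=10 sphere at (10.5, -2.5) slices to a regular 24-gon of circumradius 9.075 (√(r²−h²) with h=4.2 from center); the cube at (14.5, -3.5) (footprint 22×22) is included at this height; the cylinder at (0.5, 8.5) is not intersected at this z (z outside [18, 21.5]); Taking the first minus the rest: starting from the 29×6 cube, the r=10 sphere at (10.5, -2.5) partially overlaps it — only the 81.20 mm² overlap (of its 255.80 mm²) is removed, clipping the outline; the 22×22 cube at (14.5, -3.5) partially overlaps it — only the 70.19 mm² overlap (of its 484.00 mm²) is removed, clipping the outline — 2 connected regions; (rotated 5° about Z; rotation is an isometry so areas/perimeters/island counts are preserved). Overall, the cross-section has 2 separate islands. Undo the 5° rotation: the query point maps to (3.492, 0.899) in the un-rotated model frame. The nearest boundary edge runs (2.64, 2.04)→(1.80, 0.00); distance from the point to it = 1.22 mm. The point is not inside any of the regions above, so it lies outside the cross-section (1.22 mm from the nearest boundary).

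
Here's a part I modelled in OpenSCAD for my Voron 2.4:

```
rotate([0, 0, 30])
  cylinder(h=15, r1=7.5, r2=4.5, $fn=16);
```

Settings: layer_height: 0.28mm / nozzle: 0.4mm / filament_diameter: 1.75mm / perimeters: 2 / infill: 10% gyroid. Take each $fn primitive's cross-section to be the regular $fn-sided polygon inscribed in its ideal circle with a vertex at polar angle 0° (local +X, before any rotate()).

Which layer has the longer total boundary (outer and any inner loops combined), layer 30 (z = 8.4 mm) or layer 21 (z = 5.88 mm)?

layer 21 (z = 5.88 mm)

Layer 30 (z = 8.4): the cone (r1=7.5→r2=4.5) has section circumradius 5.820 here — a regular 16-gon (perimeter = 2·16·5.820·sin(180°/16) = 36.33 mm); (whole slice rotated 30° about Z — lengths, areas and connectivity unchanged). So its perimeter = 36.33 mm. Layer 21 (z = 5.88): the cone (r1=7.5→r2=4.5) has section circumradius 6.324 here — a regular 16-gon (perimeter = 2·16·6.324·sin(180°/16) = 39.48 mm); (rotated 30° about Z; rotation is an isometry so areas/perimeters/island counts are preserved). So its perimeter = 39.48 mm. Layer 21 is larger (39.48 vs 36.33 mm).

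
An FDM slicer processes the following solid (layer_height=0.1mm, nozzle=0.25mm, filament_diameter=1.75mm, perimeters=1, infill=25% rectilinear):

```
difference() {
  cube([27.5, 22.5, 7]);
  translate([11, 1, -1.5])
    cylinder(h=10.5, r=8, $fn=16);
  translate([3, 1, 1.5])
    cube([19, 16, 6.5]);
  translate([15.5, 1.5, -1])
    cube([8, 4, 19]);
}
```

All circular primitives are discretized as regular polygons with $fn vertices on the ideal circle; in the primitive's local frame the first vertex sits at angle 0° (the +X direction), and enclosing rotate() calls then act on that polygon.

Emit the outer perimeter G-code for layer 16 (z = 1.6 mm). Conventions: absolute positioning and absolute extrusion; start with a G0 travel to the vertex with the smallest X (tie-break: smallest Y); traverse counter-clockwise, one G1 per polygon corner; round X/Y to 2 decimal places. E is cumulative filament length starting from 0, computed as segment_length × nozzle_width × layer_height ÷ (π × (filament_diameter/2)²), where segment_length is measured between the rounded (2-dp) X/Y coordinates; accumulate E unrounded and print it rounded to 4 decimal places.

G0 X0.00 Y0.00 Z1.60
G1 X3.20 Y0.00 E0.0333
G1 X3.00 Y1.00 E0.0439
G1 X3.00 Y17.00 E0.2102
G1 X22.00 Y17.00 E0.4076
G1 X22.00 Y5.50 E0.5272
G1 X23.50 Y5.50 E0.5428
G1 X23.50 Y1.50 E0.5843
G1 X22.00 Y1.50 E0.5999
G1 X22.00 Y1.00 E0.6051
G1 X19.00 Y1.00 E0.6363
G1 X18.80 Y0.00 E0.6469
G1 X27.50 Y0.00 E0.7373
G1 X27.50 Y22.50 E0.9712
G1 X0.00 Y22.50 E1.2570
G1 X0.00 Y0.00 E1.4909

At z = 1.6 mm: the 27.5×22.5 cube contributes its full rectangle; the cylinder at (11, 1): section is a regular 16-gon, circumradius r=8; the cube at (3, 1) (footprint 19×16) is included at this height; the 8×4 cube at (15.5, 1.5) contributes its full rectangle; Subtracting the remaining from the first: starting from the 27.5×22.5 cube, the r=8 cylinder at (11, 1) partially overlaps it — only the 113.77 mm² overlap (of its 195.93 mm²) is removed, clipping the outline; the 19×16 cube at (3, 1) partially overlaps it — only the 206.03 mm² overlap (of its 304.00 mm²) is removed, clipping the outline; the 8×4 cube at (15.5, 1.5) partially overlaps it — only the 6.00 mm² overlap (of its 32.00 mm²) is removed, clipping the outline — 1 connected region. The outline is a single polygon with 15 vertices. Extrusion per mm of travel: 0.25 × 0.1 / (π × 0.875²) = 0.010394. Accumulating E over each segment gives final E = 1.4909.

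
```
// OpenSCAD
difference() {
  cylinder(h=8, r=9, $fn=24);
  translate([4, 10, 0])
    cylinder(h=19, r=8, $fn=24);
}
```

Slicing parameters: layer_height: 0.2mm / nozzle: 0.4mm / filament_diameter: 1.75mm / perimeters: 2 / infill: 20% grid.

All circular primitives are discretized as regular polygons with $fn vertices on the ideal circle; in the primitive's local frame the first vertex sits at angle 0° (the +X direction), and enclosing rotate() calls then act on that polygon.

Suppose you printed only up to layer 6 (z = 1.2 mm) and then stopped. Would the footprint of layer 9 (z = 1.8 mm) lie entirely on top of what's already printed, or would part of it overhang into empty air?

entirely on top

Compare the two slices. At z = 1.2: the r=9 cylinder contributes a regular 24-gon of circumradius 9 (area = (24/2)·9.000²·sin(360°/24) = 251.57 mm²); the r=8 cylinder at (4, 10) contributes a regular 24-gon of circumradius 8 (area = (24/2)·8.000²·sin(360°/24) = 198.77 mm²); Taking the first minus the rest: starting from the r=9 cylinder (251.57 mm²), the r=8 cylinder at (4, 10) partially overlaps it — only the 55.39 mm² overlap (of its 198.77 mm²) is removed, clipping the outline — area = 196.18 mm². At z = 1.8: the r=9 cylinder gives a regular 24-gon of circumradius 9 (constant along its height) (area = (24/2)·9.000²·sin(360°/24) = 251.57 mm²); the r=8 cylinder at (4, 10) contributes a regular 24-gon of circumradius 8 (area = (24/2)·8.000²·sin(360°/24) = 198.77 mm²); Subtracting the remaining from the first: starting from the r=9 cylinder (251.57 mm²), the r=8 cylinder at (4, 10) partially overlaps it — only the 55.39 mm² overlap (of its 198.77 mm²) is removed, clipping the outline — area = 196.18 mm². Checking containment: the cross-section at z = 1.8 is a subset of the cross-section at z = 1.2.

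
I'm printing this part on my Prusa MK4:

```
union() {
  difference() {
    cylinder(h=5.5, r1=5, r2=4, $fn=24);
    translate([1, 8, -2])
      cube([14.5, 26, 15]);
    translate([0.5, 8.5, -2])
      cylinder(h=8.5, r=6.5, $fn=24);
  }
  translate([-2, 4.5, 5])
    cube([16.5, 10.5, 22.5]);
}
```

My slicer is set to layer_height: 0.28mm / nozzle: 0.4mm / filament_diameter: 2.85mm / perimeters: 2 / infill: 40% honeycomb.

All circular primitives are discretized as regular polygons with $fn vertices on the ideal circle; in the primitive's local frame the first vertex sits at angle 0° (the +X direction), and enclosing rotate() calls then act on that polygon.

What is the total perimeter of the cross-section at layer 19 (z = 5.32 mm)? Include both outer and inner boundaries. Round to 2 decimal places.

At z = 5.32 mm: the cone (r1=5→r2=4) has section circumradius 4.033 here — a regular 24-gon (perimeter = 2·24·4.033·sin(180°/24) = 25.27 mm); the cube at (1, 8) (footprint 14.5×26) is included at this height (perimeter 81.00 mm); the r=6.5 cylinder at (0.5, 8.5) gives a regular 24-gon of circumradius 6.5 (constant along its height) (perimeter = 2·24·6.500·sin(180°/24) = 40.72 mm); After the difference (first − rest): starting from the cone, the 14.5×26 cube at (1, 8) misses the remaining region (no effect); the r=6.5 cylinder at (0.5, 8.5) partially overlaps it — only the 7.83 mm² overlap (of its 131.22 mm²) is removed, clipping the outline — boundary = 24.78 mm; the cube at (-2, 4.5) (footprint 16.5×10.5) is included at this height (perimeter 54.00 mm); Combining (union): the 2 present regions are separate (no shared area or edge), so areas and boundary lengths simply add and each stays a separate island — boundary = 78.78 mm. Overall, the cross-section has 2 separate islands. Total boundary length (outer) = 78.78 mm.

78.78 mm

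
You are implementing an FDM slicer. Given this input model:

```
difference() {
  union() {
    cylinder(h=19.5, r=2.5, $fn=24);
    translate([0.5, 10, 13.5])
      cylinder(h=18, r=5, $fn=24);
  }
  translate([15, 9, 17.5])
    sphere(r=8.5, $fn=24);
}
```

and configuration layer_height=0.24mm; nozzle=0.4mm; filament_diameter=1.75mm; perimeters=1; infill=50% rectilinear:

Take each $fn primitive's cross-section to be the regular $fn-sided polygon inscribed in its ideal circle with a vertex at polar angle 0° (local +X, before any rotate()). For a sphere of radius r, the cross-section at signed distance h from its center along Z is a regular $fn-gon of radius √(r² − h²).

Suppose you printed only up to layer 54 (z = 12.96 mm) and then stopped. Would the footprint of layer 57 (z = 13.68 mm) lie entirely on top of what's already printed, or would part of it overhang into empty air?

Compare the two slices. At z = 12.96: the cylinder: section is a regular 24-gon, circumradius r=2.5 (area = (24/2)·2.500²·sin(360°/24) = 19.41 mm²); the cylinder at (0.5, 10) does not reach this height (z outside [13.5, 31.5]); Combining (union): only the r=2.5 cylinder is present, so the union is just that shape — area = 19.41 mm²; the sphere at (15, 9): section is a regular 24-gon, circumradius = √(r²−h²) = √(8.5²−4.54²) = 7.186 (area = (24/2)·7.186²·sin(360°/24) = 160.38 mm²); Subtracting the remaining from the first: starting from that combined region (19.41 mm²), the r=8.5 sphere at (15, 9) misses the remaining region (no effect) — area = 19.41 mm². At z = 13.68: the cylinder: section is a regular 24-gon, circumradius r=2.5 (area = (24/2)·2.500²·sin(360°/24) = 19.41 mm²); the r=5 cylinder at (0.5, 10) contributes a regular 24-gon of circumradius 5 (area = (24/2)·5.000²·sin(360°/24) = 77.65 mm²); Merging all regions: the 2 present regions are separate (no shared area or edge), so areas and boundary lengths simply add and each stays a separate island — area = 97.06 mm²; the r=8.5 sphere at (15, 9) contributes a regular 24-gon of circumradius √(8.5²−3.82²) = 7.593 (area = (24/2)·7.593²·sin(360°/24) = 179.07 mm²); Taking the first minus the rest: starting from the result so far (97.06 mm²), the r=8.5 sphere at (15, 9) misses the remaining region (no effect) — area = 97.06 mm². Checking containment: at z = 13.68 the cross-section extends beyond the z = 12.96 cross-section by about 77.65 mm².

part overhangs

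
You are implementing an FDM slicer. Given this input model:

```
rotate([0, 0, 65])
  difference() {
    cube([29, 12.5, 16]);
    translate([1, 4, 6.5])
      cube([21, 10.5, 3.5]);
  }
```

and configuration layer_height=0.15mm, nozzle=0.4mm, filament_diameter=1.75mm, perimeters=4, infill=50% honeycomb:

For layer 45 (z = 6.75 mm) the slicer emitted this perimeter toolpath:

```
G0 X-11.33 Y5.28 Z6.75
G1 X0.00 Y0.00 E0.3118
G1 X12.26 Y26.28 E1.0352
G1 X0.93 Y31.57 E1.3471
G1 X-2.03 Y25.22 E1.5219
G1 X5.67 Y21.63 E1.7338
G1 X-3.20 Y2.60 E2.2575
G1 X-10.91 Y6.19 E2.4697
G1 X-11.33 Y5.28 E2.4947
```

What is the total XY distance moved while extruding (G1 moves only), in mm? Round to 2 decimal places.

100.01 mm

Sum the Euclidean lengths of each G1 segment: total = 100.01 mm.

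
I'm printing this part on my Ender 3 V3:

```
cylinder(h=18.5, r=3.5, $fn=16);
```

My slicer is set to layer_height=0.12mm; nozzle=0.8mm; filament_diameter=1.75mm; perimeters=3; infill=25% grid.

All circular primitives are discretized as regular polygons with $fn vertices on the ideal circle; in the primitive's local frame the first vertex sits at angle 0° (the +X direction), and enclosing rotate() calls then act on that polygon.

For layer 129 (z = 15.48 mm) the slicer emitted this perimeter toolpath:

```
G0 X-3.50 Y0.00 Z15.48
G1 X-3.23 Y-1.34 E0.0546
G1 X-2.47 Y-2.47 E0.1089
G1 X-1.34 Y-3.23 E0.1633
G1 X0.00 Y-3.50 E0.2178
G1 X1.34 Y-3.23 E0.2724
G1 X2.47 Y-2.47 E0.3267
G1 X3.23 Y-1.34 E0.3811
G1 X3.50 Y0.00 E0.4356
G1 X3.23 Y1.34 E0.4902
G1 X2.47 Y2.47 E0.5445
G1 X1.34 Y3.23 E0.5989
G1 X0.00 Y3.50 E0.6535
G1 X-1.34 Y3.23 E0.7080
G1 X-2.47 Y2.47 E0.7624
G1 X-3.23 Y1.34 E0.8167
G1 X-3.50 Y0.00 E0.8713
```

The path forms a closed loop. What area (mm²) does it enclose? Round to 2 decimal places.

37.43 mm²

Apply the shoelace formula to the sequence of (X, Y) vertices; enclosed area = 37.43 mm².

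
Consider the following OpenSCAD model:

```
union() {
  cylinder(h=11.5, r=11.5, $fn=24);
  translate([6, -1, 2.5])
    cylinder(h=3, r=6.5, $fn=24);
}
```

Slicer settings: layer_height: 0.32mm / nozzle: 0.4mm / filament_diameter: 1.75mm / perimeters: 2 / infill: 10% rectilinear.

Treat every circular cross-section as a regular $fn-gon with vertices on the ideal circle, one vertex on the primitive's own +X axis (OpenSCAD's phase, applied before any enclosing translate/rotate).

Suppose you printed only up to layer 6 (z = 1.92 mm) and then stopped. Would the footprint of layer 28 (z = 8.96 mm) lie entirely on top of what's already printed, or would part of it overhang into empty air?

Compare the two slices. At z = 1.92: the r=11.5 cylinder gives a regular 24-gon of circumradius 11.5 (constant along its height) (area = (24/2)·11.500²·sin(360°/24) = 410.75 mm²); the cylinder at (6, -1) does not reach this height (z outside [2.5, 5.5]); Merging all regions: only the r=11.5 cylinder is present, so the union is just that shape — area = 410.75 mm². At z = 8.96: the cylinder: section is a regular 24-gon, circumradius r=11.5 (area = (24/2)·11.500²·sin(360°/24) = 410.75 mm²); the cylinder at (6, -1) is not intersected at this z (z outside [2.5, 5.5]); Merging all regions: only the r=11.5 cylinder is present, so the union is just that shape — area = 410.75 mm². Checking containment: the cross-section at z = 8.96 is a subset of the cross-section at z = 1.92.

entirely on top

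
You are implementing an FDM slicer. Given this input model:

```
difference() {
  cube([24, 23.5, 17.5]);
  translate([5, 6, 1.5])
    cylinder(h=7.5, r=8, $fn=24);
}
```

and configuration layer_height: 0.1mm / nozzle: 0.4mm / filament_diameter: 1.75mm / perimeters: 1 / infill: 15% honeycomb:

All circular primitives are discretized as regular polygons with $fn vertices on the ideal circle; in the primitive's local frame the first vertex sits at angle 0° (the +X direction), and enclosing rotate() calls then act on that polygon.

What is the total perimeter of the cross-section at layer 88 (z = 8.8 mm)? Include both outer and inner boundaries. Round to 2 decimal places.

At z = 8.8 mm: the 24×23.5 cube contributes its full rectangle (perimeter 95.00 mm); the cylinder at (5, 6): section is a regular 24-gon, circumradius r=8 (perimeter = 2·24·8.000·sin(180°/24) = 50.12 mm); Subtracting the remaining from the first: starting from the 24×23.5 cube, the r=8 cylinder at (5, 6) partially overlaps it — only the 159.37 mm² overlap (of its 198.77 mm²) is removed, clipping the outline — boundary = 97.43 mm. Overall, the cross-section is a single solid region. Total boundary length (outer) = 97.43 mm.

97.43 mm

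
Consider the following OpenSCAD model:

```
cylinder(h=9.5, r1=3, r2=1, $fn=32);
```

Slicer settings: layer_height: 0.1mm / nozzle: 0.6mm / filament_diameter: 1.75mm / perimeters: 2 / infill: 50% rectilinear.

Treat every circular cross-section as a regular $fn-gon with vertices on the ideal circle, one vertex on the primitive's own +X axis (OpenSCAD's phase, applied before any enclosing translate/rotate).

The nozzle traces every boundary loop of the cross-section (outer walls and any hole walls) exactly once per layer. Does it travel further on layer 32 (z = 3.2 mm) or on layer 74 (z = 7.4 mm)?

Layer 32 (z = 3.2): the cone: at t=0.337 of its height the radius interpolates to r₁+(r₂−r₁)t = 2.326, giving a regular 32-gon of that circumradius (perimeter = 2·32·2.326·sin(180°/32) = 14.59 mm). So its perimeter = 14.59 mm. Layer 74 (z = 7.4): the cone: at t=0.779 of its height the radius interpolates to r₁+(r₂−r₁)t = 1.442, giving a regular 32-gon of that circumradius (perimeter = 2·32·1.442·sin(180°/32) = 9.05 mm). So its perimeter = 9.05 mm. Layer 32 is larger (14.59 vs 9.05 mm).

layer 32 (z = 3.2 mm)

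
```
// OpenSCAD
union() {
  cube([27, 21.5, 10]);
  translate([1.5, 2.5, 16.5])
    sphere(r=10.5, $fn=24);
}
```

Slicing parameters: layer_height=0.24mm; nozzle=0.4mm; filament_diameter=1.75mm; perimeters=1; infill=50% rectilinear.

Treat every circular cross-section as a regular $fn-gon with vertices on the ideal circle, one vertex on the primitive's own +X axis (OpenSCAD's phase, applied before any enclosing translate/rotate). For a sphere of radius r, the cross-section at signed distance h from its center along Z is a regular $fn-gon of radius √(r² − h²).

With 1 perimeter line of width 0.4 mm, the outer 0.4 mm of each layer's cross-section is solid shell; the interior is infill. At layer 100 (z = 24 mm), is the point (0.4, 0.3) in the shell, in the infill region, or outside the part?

At z = 24 mm: the cube is absent (z outside [0, 10]); the r=10.5 sphere at (1.5, 2.5) contributes a regular 24-gon of circumradius √(10.5²−7.5²) = 7.348; Merging all regions: only the r=10.5 sphere at (1.5, 2.5) is present, so the union is just that shape — 1 connected region. Overall, the cross-section is a single solid region. The nearest boundary edge runs (-2.17, -3.86)→(-0.40, -4.60); distance from the point to it = 4.83 mm. The point is inside the cross-section and 4.83 mm from the nearest boundary — more than the 0.4 mm shell width (1 × 0.4), so it's in the infill interior.

infill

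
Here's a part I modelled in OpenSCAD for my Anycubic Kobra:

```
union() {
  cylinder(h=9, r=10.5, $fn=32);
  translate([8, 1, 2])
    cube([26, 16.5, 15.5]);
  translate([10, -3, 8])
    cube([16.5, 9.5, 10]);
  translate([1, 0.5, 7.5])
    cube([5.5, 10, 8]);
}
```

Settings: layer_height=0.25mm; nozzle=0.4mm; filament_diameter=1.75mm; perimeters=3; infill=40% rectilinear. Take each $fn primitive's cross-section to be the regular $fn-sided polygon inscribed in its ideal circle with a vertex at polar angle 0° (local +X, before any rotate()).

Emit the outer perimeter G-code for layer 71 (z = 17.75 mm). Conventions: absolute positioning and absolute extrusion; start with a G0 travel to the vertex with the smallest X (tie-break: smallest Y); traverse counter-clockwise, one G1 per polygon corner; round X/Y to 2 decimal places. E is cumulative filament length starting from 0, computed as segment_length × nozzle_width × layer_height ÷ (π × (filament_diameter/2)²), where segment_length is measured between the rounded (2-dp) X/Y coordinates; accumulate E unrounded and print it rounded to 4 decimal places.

At z = 17.75 mm: the cylinder is absent (z outside [0, 9]); the cube at (8, 1) is absent (z outside [2, 17.5]); the cube at (10, -3) (footprint 16.5×9.5) is included at this height; the cube at (1, 0.5) does not reach this height (z outside [7.5, 15.5]); Taking the union: only the 16.5×9.5 cube at (10, -3) is present, so the union is just that shape — 1 connected region. The outline is a single polygon with 4 vertices. Extrusion per mm of travel: 0.4 × 0.25 / (π × 0.875²) = 0.041575. Accumulating E over each segment gives final E = 2.1619.

G0 X10.00 Y-3.00 Z17.75
G1 X26.50 Y-3.00 E0.6860
G1 X26.50 Y6.50 E1.0810
G1 X10.00 Y6.50 E1.7669
G1 X10.00 Y-3.00 E2.1619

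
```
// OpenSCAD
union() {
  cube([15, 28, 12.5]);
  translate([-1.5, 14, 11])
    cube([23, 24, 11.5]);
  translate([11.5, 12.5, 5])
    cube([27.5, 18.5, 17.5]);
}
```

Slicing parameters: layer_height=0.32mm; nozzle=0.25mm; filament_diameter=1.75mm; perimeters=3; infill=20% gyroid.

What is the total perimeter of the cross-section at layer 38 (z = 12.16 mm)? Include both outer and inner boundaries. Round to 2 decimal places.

157.00 mm

At z = 12.16 mm: the cube (footprint 15×28) is included at this height (perimeter 86.00 mm); the cube at (-1.5, 14) is present — its section is the full 23×24 rectangle (perimeter 94.00 mm); the cube at (11.5, 12.5) is present — its section is the full 27.5×18.5 rectangle (perimeter 92.00 mm); Taking the union: the regions partially overlap (shared area 385.25 mm²), so the edge portions inside another operand are dropped and the merged outline is re-measured after clipping — boundary = 157.00 mm. Overall, the cross-section is a single solid region. Total boundary length (outer) = 157.00 mm.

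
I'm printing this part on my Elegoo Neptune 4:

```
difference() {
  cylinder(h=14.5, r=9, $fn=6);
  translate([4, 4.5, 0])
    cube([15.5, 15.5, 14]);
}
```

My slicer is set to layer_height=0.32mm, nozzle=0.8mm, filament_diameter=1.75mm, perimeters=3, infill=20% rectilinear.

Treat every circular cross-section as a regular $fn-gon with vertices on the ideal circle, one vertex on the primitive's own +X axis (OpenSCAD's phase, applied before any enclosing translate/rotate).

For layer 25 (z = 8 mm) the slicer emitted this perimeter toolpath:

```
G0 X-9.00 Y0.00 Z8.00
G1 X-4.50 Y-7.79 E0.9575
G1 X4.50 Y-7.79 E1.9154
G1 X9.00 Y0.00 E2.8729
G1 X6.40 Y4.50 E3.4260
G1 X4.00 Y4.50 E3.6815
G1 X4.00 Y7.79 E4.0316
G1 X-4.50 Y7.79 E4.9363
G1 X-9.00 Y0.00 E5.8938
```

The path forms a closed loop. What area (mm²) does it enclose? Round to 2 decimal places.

Apply the shoelace formula to the sequence of (X, Y) vertices; enclosed area = 205.56 mm².

205.56 mm²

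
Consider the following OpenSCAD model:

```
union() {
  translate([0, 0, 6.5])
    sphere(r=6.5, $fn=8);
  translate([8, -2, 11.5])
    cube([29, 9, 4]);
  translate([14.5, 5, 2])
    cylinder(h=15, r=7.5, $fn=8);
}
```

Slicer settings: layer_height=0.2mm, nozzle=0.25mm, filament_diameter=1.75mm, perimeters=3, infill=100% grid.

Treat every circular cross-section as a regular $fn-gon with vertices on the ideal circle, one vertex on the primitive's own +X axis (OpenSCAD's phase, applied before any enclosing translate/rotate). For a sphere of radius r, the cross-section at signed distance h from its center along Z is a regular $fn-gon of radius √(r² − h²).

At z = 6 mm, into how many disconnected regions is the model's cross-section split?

At z = 6 mm: the r=6.5 sphere contributes a regular 8-gon of circumradius √(6.5²−0.5²) = 6.481; the cube at (8, -2) does not reach this height (z outside [11.5, 15.5]); the r=7.5 cylinder at (14.5, 5) gives a regular 8-gon of circumradius 7.5 (constant along its height); Merging all regions: the 2 present regions are separate (no shared area or edge), so areas and boundary lengths simply add and each stays a separate island — 2 connected regions. The result has 2 disconnected regions.

2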